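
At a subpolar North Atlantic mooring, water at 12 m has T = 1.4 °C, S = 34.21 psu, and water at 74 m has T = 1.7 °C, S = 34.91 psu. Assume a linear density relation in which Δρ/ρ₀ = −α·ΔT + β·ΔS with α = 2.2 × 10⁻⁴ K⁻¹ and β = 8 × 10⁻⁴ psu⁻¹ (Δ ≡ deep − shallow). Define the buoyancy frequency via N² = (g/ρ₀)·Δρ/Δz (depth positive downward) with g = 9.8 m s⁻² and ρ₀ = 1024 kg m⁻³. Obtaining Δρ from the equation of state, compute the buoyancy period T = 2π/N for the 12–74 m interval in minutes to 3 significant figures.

ΔT = +0.3 K, ΔS = +0.70 psu (deep − shallow).
Δρ/ρ₀ = −αΔT + βΔS = -6.60 × 10⁻⁵ + 5.60 × 10⁻⁴ = 4.94 × 10⁻⁴, so Δρ ≈ 0.5059 kg m⁻³.
N² = (g/ρ₀)·Δρ/Δz = g·(Δρ/ρ₀)/Δz = 9.8 × 4.94 × 10⁻⁴ / 62 = 7.8084 × 10⁻⁵ s⁻².
N = √(7.8084 × 10⁻⁵) = 8.8365 × 10⁻³ rad s⁻¹ → T = 2π/N = 711.05 s = 11.851 min ≈ 11.9 min.

11.9 min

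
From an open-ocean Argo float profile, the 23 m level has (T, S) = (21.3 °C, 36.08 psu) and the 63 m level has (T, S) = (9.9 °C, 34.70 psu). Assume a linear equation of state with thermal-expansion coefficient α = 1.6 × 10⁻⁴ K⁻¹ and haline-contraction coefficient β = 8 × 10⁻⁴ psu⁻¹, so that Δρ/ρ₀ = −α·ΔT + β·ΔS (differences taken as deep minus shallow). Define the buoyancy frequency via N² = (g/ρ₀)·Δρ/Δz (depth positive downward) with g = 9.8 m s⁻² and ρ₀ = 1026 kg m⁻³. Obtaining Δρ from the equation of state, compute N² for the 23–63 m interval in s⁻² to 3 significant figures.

1.76 × 10⁻⁴ s⁻²

ΔT = -11.4 K, ΔS = -1.38 psu (deep − shallow).
Δρ/ρ₀ = −αΔT + βΔS = 1.824 × 10⁻³ − 1.104 × 10⁻³ = 7.20 × 10⁻⁴, so Δρ ≈ 0.7387 kg m⁻³.
N² = (g/ρ₀)·Δρ/Δz = g·(Δρ/ρ₀)/Δz = 9.8 × 7.20 × 10⁻⁴ / 40 = 1.7640 × 10⁻⁴ s⁻² ≈ 1.76 × 10⁻⁴ s⁻².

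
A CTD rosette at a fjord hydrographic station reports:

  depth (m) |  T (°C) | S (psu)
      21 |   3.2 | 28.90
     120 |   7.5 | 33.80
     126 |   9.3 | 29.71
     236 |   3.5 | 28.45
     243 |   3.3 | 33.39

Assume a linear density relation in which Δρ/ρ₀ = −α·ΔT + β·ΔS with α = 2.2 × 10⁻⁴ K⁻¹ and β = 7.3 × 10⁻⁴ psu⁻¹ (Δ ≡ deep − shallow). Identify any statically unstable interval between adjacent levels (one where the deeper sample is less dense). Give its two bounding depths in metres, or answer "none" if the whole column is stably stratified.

Evaluate Δρ/ρ₀ = −αΔT + βΔS across each adjacent pair:
  21–120 m: −αΔT+βΔS = −(2.2 × 10⁻⁴)(+4.3)+(7.3 × 10⁻⁴)(+4.90) = 2.6 × 10⁻³ → stable
  120–126 m: −αΔT+βΔS = −(2.2 × 10⁻⁴)(+1.8)+(7.3 × 10⁻⁴)(-4.09) = -3.4 × 10⁻³ → UNSTABLE
  126–236 m: −αΔT+βΔS = −(2.2 × 10⁻⁴)(-5.8)+(7.3 × 10⁻⁴)(-1.26) = 3.6 × 10⁻⁴ → stable
  236–243 m: −αΔT+βΔS = −(2.2 × 10⁻⁴)(-0.2)+(7.3 × 10⁻⁴)(+4.94) = 3.7 × 10⁻³ → stable
The 120–126 m interval has Δρ < 0: lighter water underlies denser water.

120–126 m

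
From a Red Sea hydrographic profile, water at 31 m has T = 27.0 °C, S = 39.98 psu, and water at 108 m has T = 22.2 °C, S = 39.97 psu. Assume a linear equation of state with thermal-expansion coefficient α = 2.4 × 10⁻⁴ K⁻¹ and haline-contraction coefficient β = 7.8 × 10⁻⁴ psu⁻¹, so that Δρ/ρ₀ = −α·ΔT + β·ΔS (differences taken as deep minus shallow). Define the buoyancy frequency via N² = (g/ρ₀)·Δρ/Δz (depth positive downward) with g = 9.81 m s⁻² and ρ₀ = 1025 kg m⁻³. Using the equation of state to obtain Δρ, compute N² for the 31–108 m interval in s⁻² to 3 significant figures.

1.46 × 10⁻⁴ s⁻²

ΔT = -4.8 K, ΔS = -0.01 psu (deep − shallow).
Δρ/ρ₀ = −αΔT + βΔS = 1.152 × 10⁻³ − 7.80 × 10⁻⁶ = 1.1442 × 10⁻³, so Δρ ≈ 1.173 kg m⁻³.
N² = (g/ρ₀)·Δρ/Δz = g·(Δρ/ρ₀)/Δz = 9.81 × 1.1442 × 10⁻³ / 77 = 1.4577 × 10⁻⁴ s⁻² ≈ 1.46 × 10⁻⁴ s⁻².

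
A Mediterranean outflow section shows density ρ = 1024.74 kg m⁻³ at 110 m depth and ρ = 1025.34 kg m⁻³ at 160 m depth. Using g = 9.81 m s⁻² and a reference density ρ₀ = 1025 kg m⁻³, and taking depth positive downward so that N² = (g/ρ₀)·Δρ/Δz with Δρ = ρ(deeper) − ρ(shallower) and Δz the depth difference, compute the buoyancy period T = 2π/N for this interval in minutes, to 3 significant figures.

9.77 min

Δρ = 1025.34 − 1024.74 = 0.60 kg m⁻³ over Δz = 160 − 110 = 50 m.
N² = (9.81/1025) × (0.60/50) = 1.1485 × 10⁻⁴ s⁻².
N = √(1.1485 × 10⁻⁴) = 0.010717 rad s⁻¹, so T = 2π/N = 586.28 s = 9.7713 min ≈ 9.77 min.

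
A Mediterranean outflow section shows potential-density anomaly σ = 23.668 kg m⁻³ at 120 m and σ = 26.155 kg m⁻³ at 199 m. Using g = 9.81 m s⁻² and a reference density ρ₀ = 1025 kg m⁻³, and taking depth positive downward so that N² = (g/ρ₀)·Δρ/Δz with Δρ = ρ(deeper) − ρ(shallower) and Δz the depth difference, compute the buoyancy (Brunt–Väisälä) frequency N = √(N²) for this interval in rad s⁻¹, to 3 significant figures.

0.0174 rad s⁻¹

Δρ = 1026.155 − 1023.668 = 2.487 kg m⁻³ over Δz = 199 − 120 = 79 m.
N² = (9.81/1025) × (2.487/79) = 3.0130 × 10⁻⁴ s⁻².
N = √(3.0130 × 10⁻⁴) = 0.017358 rad s⁻¹ ≈ 0.0174 rad s⁻¹.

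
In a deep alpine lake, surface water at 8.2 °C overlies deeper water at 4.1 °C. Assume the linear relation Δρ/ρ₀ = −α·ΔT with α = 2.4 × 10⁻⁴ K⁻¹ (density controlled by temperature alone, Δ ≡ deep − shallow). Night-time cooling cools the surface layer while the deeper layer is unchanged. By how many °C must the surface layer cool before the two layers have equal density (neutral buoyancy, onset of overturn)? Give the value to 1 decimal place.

With temperature the only control, equal density requires T_surf′ = T_deep.
T_surf′ = 4.1 °C.
Cooling required: 8.2 − 4.1 = 4.1 °C.

4.1 °C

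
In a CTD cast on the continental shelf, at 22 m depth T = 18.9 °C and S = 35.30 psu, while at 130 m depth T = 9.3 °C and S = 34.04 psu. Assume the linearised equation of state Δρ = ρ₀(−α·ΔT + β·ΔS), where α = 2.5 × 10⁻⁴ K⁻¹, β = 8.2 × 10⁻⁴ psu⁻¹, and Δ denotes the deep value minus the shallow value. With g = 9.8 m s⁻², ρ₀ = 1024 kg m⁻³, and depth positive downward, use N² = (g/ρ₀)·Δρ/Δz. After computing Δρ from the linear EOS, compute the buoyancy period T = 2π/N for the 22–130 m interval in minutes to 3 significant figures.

9.40 min

ΔT = -9.6 K, ΔS = -1.26 psu (deep − shallow).
Δρ/ρ₀ = −αΔT + βΔS = 2.40 × 10⁻³ − 1.0332 × 10⁻³ = 1.3668 × 10⁻³, so Δρ ≈ 1.400 kg m⁻³.
N² = (g/ρ₀)·Δρ/Δz = g·(Δρ/ρ₀)/Δz = 9.8 × 1.3668 × 10⁻³ / 108 = 1.2402 × 10⁻⁴ s⁻².
N = √(1.2402 × 10⁻⁴) = 0.011136 rad s⁻¹ → T = 2π/N = 564.22 s = 9.4037 min ≈ 9.40 min.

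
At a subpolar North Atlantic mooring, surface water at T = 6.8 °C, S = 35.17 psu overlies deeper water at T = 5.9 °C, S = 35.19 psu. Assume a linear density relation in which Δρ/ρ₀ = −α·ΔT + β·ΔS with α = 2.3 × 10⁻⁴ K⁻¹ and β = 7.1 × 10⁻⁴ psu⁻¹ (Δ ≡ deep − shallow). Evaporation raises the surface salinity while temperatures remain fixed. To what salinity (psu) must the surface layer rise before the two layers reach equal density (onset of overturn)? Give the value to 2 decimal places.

Neutral buoyancy requires −α(T_deep − T_surf) + β(S_deep − S_surf′) = 0.
S_surf′ = S_deep − (α/β)·ΔT = 35.19 − (2.3 × 10⁻⁴/7.1 × 10⁻⁴)·(-0.9) = 35.4815 psu.
Increase required: 35.4815 − 35.17 = 0.3115 psu.

35.48 psu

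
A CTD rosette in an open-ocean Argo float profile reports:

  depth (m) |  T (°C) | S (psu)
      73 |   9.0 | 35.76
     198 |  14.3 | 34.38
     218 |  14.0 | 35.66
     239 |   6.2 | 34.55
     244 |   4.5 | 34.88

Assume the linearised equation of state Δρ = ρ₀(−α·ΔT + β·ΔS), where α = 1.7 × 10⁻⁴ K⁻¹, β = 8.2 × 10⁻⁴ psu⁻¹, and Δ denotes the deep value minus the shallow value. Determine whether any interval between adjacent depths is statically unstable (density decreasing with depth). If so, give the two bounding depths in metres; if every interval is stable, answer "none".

Evaluate Δρ/ρ₀ = −αΔT + βΔS across each adjacent pair:
  73–198 m: −αΔT+βΔS = −(1.7 × 10⁻⁴)(+5.3)+(8.2 × 10⁻⁴)(-1.38) = -2.0 × 10⁻³ → UNSTABLE
  198–218 m: −αΔT+βΔS = −(1.7 × 10⁻⁴)(-0.3)+(8.2 × 10⁻⁴)(+1.28) = 1.1 × 10⁻³ → stable
  218–239 m: −αΔT+βΔS = −(1.7 × 10⁻⁴)(-7.8)+(8.2 × 10⁻⁴)(-1.11) = 4.2 × 10⁻⁴ → stable
  239–244 m: −αΔT+βΔS = −(1.7 × 10⁻⁴)(-1.7)+(8.2 × 10⁻⁴)(+0.33) = 5.6 × 10⁻⁴ → stable
The 73–198 m interval has Δρ < 0: lighter water underlies denser water.

73–198 m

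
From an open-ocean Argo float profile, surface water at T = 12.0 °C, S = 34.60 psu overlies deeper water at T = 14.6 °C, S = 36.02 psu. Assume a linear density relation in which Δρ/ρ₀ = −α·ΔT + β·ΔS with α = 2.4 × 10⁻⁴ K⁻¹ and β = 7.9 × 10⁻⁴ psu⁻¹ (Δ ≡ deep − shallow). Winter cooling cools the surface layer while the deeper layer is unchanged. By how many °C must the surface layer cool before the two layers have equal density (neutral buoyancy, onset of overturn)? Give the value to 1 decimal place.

2.1 °C

Neutral buoyancy requires Δρ = 0, i.e. −α(T_deep − T_surf′) + β(S_deep − S_surf) = 0.
T_surf′ = T_deep − (β/α)·ΔS = 14.6 − (7.9 × 10⁻⁴/2.4 × 10⁻⁴)·(+1.42) = 9.926 °C.
Cooling required: 12.0 − (9.926) = 2.074 °C.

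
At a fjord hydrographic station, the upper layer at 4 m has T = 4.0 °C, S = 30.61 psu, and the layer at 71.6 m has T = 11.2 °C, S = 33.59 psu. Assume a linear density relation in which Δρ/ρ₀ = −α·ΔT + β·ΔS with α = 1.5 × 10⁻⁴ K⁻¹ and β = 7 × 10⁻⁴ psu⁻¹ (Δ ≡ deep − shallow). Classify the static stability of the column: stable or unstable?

ΔT = 11.2 − 4.0 = +7.2 K and ΔS = 33.59 − 30.61 = +2.98 psu (deep − shallow).
−αΔT = -1.08 × 10⁻³; βΔS = 2.086 × 10⁻³; sum Δρ/ρ₀ = 1.006 × 10⁻³.
Δρ/ρ₀ > 0, so Δρ > 0: deeper water is denser → statically stable.

stable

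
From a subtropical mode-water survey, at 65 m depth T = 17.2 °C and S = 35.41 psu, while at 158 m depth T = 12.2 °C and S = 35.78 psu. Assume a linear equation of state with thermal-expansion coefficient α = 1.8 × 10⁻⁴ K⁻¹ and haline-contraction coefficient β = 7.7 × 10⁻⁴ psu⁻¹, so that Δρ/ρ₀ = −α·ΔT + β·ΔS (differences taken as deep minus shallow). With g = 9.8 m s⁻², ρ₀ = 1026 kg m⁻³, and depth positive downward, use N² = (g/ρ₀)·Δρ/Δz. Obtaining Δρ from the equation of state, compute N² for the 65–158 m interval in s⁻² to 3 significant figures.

ΔT = -5.0 K, ΔS = +0.37 psu (deep − shallow).
Δρ/ρ₀ = −αΔT + βΔS = 9.00 × 10⁻⁴ + 2.849 × 10⁻⁴ = 1.1849 × 10⁻³, so Δρ ≈ 1.216 kg m⁻³.
N² = (g/ρ₀)·Δρ/Δz = g·(Δρ/ρ₀)/Δz = 9.8 × 1.1849 × 10⁻³ / 93 = 1.2486 × 10⁻⁴ s⁻² ≈ 1.25 × 10⁻⁴ s⁻².

1.25 × 10⁻⁴ s⁻²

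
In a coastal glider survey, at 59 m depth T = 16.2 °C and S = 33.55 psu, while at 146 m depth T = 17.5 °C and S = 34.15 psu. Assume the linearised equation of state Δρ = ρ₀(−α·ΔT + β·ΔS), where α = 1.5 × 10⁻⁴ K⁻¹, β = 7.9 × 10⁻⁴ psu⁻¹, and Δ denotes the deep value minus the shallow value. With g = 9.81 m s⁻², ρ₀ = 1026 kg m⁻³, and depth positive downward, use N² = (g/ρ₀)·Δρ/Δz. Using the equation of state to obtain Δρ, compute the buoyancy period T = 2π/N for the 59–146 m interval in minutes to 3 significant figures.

ΔT = +1.3 K, ΔS = +0.60 psu (deep − shallow).
Δρ/ρ₀ = −αΔT + βΔS = -1.95 × 10⁻⁴ + 4.74 × 10⁻⁴ = 2.79 × 10⁻⁴, so Δρ ≈ 0.2863 kg m⁻³.
N² = (g/ρ₀)·Δρ/Δz = g·(Δρ/ρ₀)/Δz = 9.81 × 2.79 × 10⁻⁴ / 87 = 3.1460 × 10⁻⁵ s⁻².
N = √(3.1460 × 10⁻⁵) = 5.6089 × 10⁻³ rad s⁻¹ → T = 2π/N = 1.1202 × 10³ s = 18.670 min ≈ 18.7 min.

18.7 min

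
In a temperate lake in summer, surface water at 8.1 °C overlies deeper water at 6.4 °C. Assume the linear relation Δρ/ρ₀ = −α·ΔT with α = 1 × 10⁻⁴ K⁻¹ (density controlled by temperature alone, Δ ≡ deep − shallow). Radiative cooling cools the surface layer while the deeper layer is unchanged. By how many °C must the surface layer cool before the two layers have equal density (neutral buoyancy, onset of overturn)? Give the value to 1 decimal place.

1.7 °C

With temperature the only control, equal density requires T_surf′ = T_deep.
T_surf′ = 6.4 °C.
Cooling required: 8.1 − 6.4 = 1.7 °C.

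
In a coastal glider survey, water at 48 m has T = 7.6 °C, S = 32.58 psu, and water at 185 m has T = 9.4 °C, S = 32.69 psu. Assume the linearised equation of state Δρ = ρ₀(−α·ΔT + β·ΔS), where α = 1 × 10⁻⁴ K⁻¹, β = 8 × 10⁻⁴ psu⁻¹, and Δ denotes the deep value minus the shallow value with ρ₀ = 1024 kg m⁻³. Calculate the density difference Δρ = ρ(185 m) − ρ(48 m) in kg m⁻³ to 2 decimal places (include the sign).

ΔT = +1.8 K, ΔS = +0.11 psu (deep − shallow).
Δρ/ρ₀ = −(1 × 10⁻⁴)(+1.8) + (8 × 10⁻⁴)(+0.11) = -9.20 × 10⁻⁵.
Δρ = 1024 × (-9.20 × 10⁻⁵) = -0.09 kg m⁻³.
Negative Δρ: lighter below, statically unstable.

-0.09 kg m⁻³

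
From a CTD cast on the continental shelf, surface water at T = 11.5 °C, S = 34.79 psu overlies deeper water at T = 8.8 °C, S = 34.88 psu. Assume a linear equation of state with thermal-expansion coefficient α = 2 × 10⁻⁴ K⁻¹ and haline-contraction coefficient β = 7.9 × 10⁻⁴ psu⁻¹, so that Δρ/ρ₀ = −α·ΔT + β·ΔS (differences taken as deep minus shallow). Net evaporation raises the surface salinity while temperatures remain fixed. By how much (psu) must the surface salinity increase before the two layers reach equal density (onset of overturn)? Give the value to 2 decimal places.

Neutral buoyancy requires −α(T_deep − T_surf) + β(S_deep − S_surf′) = 0.
S_surf′ = S_deep − (α/β)·ΔT = 34.88 − (2 × 10⁻⁴/7.9 × 10⁻⁴)·(-2.7) = 35.5635 psu.
Increase required: 35.5635 − 34.79 = 0.7735 psu.

0.77 psu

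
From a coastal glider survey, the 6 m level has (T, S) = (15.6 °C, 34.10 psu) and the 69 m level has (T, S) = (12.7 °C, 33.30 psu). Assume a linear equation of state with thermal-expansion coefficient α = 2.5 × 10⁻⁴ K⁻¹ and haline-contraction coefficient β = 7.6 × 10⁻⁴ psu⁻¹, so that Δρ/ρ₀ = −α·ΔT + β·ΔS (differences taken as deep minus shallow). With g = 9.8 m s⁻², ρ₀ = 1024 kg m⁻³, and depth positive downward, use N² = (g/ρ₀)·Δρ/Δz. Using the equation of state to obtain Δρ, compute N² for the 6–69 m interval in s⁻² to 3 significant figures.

ΔT = -2.9 K, ΔS = -0.80 psu (deep − shallow).
Δρ/ρ₀ = −αΔT + βΔS = 7.25 × 10⁻⁴ − 6.08 × 10⁻⁴ = 1.17 × 10⁻⁴, so Δρ ≈ 0.1198 kg m⁻³.
N² = (g/ρ₀)·Δρ/Δz = g·(Δρ/ρ₀)/Δz = 9.8 × 1.17 × 10⁻⁴ / 63 = 1.8200 × 10⁻⁵ s⁻² ≈ 1.82 × 10⁻⁵ s⁻².

1.82 × 10⁻⁵ s⁻²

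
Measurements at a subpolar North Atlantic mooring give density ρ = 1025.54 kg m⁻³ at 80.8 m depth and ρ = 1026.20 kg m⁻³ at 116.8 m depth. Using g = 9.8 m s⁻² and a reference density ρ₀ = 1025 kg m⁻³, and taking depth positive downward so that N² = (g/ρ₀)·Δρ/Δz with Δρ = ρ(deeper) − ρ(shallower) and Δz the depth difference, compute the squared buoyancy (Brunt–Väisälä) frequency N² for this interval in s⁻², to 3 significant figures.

1.75 × 10⁻⁴ s⁻²

Δρ = 1026.20 − 1025.54 = 0.66 kg m⁻³ over Δz = 116.8 − 80.8 = 36 m.
N² = (9.8/1025) × (0.66/36) = 1.7528 × 10⁻⁴ s⁻² ≈ 1.75 × 10⁻⁴ s⁻².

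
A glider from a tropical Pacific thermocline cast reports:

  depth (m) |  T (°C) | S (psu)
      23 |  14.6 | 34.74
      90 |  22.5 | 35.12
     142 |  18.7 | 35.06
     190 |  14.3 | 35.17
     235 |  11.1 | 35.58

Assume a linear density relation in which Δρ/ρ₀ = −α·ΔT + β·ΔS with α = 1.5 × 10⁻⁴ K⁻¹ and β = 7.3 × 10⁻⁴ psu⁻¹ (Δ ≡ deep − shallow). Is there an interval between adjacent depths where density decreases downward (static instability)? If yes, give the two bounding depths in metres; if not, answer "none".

Evaluate Δρ/ρ₀ = −αΔT + βΔS across each adjacent pair:
  23–90 m: −αΔT+βΔS = −(1.5 × 10⁻⁴)(+7.9)+(7.3 × 10⁻⁴)(+0.38) = -9.1 × 10⁻⁴ → UNSTABLE
  90–142 m: −αΔT+βΔS = −(1.5 × 10⁻⁴)(-3.8)+(7.3 × 10⁻⁴)(-0.06) = 5.3 × 10⁻⁴ → stable
  142–190 m: −αΔT+βΔS = −(1.5 × 10⁻⁴)(-4.4)+(7.3 × 10⁻⁴)(+0.11) = 7.4 × 10⁻⁴ → stable
  190–235 m: −αΔT+βΔS = −(1.5 × 10⁻⁴)(-3.2)+(7.3 × 10⁻⁴)(+0.41) = 7.8 × 10⁻⁴ → stable
The 23–90 m interval has Δρ < 0: lighter water underlies denser water.

23–90 m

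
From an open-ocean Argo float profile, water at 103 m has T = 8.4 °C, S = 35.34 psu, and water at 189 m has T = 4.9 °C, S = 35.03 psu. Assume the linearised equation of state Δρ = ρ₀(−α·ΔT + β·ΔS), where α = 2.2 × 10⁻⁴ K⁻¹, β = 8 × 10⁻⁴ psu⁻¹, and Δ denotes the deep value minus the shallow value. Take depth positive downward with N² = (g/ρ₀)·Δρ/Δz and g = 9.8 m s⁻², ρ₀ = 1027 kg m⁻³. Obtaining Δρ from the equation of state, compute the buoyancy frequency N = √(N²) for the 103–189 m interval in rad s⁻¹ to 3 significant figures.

ΔT = -3.5 K, ΔS = -0.31 psu (deep − shallow).
Δρ/ρ₀ = −αΔT + βΔS = 7.70 × 10⁻⁴ − 2.48 × 10⁻⁴ = 5.22 × 10⁻⁴, so Δρ ≈ 0.5361 kg m⁻³.
N² = (g/ρ₀)·Δρ/Δz = g·(Δρ/ρ₀)/Δz = 9.8 × 5.22 × 10⁻⁴ / 86 = 5.9484 × 10⁻⁵ s⁻².
N = √(5.9484 × 10⁻⁵) = 7.7126 × 10⁻³ rad s⁻¹ ≈ 7.71 × 10⁻³ rad s⁻¹.

7.71 × 10⁻³ rad s⁻¹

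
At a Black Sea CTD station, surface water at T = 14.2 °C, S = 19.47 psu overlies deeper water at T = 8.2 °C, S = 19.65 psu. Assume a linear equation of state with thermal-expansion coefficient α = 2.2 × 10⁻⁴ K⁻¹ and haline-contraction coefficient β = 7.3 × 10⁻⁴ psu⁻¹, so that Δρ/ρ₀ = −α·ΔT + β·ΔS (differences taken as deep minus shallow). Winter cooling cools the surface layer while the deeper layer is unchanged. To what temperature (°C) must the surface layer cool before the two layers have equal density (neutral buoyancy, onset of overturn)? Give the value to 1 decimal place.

Neutral buoyancy requires Δρ = 0, i.e. −α(T_deep − T_surf′) + β(S_deep − S_surf) = 0.
T_surf′ = T_deep − (β/α)·ΔS = 8.2 − (7.3 × 10⁻⁴/2.2 × 10⁻⁴)·(+0.18) = 7.603 °C.
Cooling required: 14.2 − (7.603) = 6.597 °C.

7.6 °C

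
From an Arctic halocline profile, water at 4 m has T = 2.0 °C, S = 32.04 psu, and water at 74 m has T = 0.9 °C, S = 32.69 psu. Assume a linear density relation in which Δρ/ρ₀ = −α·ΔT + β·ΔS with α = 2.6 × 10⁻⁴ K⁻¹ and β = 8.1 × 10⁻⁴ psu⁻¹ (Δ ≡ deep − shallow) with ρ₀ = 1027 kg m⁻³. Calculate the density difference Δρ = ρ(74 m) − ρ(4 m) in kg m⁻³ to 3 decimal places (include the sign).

ΔT = -1.1 K, ΔS = +0.65 psu (deep − shallow).
Δρ/ρ₀ = −(2.6 × 10⁻⁴)(-1.1) + (8.1 × 10⁻⁴)(+0.65) = 8.125 × 10⁻⁴.
Δρ = 1027 × (8.125 × 10⁻⁴) = +0.834 kg m⁻³.
Positive Δρ: denser below, stable.

+0.834 kg m⁻³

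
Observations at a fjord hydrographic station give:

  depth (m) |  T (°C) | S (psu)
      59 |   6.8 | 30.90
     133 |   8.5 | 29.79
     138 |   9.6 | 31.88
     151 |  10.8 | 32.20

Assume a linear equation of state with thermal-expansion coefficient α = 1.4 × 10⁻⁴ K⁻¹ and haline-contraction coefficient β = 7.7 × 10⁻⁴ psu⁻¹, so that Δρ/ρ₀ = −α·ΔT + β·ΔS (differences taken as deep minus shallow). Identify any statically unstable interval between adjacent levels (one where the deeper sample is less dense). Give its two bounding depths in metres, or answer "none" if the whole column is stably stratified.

Evaluate Δρ/ρ₀ = −αΔT + βΔS across each adjacent pair:
  59–133 m: −αΔT+βΔS = −(1.4 × 10⁻⁴)(+1.7)+(7.7 × 10⁻⁴)(-1.11) = -1.1 × 10⁻³ → UNSTABLE
  133–138 m: −αΔT+βΔS = −(1.4 × 10⁻⁴)(+1.1)+(7.7 × 10⁻⁴)(+2.09) = 1.5 × 10⁻³ → stable
  138–151 m: −αΔT+βΔS = −(1.4 × 10⁻⁴)(+1.2)+(7.7 × 10⁻⁴)(+0.32) = 7.8 × 10⁻⁵ → stable
The 59–133 m interval has Δρ < 0: lighter water underlies denser water.

59–133 m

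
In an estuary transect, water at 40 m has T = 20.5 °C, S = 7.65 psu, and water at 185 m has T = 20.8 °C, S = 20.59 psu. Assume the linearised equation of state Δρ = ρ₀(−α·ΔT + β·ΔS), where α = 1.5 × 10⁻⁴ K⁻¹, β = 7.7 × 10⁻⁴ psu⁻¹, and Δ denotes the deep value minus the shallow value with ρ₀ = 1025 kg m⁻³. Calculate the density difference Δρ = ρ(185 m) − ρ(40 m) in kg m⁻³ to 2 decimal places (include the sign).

+10.17 kg m⁻³

ΔT = +0.3 K, ΔS = +12.94 psu (deep − shallow).
Δρ/ρ₀ = −(1.5 × 10⁻⁴)(+0.3) + (7.7 × 10⁻⁴)(+12.94) = 9.9188 × 10⁻³.
Δρ = 1025 × (9.9188 × 10⁻³) = +10.17 kg m⁻³.
Positive Δρ: denser below, stable.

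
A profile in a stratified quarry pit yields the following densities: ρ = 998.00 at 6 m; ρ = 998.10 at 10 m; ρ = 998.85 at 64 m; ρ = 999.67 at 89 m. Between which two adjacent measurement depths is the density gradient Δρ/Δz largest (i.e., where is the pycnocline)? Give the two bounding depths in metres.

Compute the density gradient over each adjacent pair:
  6–10 m: Δρ/Δz = 0.10/4 = 0.025 kg m⁻⁴
  10–64 m: Δρ/Δz = 0.75/54 = 0.014 kg m⁻⁴
  64–89 m: Δρ/Δz = 0.82/25 = 0.033 kg m⁻⁴
The largest gradient is in the 64–89 m interval — the pycnocline.

64–89 m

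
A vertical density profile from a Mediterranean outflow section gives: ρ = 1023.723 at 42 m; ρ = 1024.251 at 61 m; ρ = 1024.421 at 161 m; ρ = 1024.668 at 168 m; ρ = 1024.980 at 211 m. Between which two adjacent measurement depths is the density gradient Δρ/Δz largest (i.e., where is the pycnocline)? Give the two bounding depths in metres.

161–168 m

Compute the density gradient over each adjacent pair:
  42–61 m: Δρ/Δz = 0.528/19 = 0.028 kg m⁻⁴
  61–161 m: Δρ/Δz = 0.170/100 = 1.7 × 10⁻³ kg m⁻⁴
  161–168 m: Δρ/Δz = 0.247/7 = 0.035 kg m⁻⁴
  168–211 m: Δρ/Δz = 0.312/43 = 7.3 × 10⁻³ kg m⁻⁴
The largest gradient is in the 161–168 m interval — the pycnocline.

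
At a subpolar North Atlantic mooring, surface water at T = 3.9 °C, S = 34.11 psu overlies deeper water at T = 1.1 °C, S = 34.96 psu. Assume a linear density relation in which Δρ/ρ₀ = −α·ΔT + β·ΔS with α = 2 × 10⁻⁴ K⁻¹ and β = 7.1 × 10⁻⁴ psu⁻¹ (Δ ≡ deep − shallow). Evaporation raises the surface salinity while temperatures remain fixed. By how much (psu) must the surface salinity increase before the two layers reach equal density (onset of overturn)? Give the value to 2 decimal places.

1.64 psu

Neutral buoyancy requires −α(T_deep − T_surf) + β(S_deep − S_surf′) = 0.
S_surf′ = S_deep − (α/β)·ΔT = 34.96 − (2 × 10⁻⁴/7.1 × 10⁻⁴)·(-2.8) = 35.7487 psu.
Increase required: 35.7487 − 34.11 = 1.6387 psu.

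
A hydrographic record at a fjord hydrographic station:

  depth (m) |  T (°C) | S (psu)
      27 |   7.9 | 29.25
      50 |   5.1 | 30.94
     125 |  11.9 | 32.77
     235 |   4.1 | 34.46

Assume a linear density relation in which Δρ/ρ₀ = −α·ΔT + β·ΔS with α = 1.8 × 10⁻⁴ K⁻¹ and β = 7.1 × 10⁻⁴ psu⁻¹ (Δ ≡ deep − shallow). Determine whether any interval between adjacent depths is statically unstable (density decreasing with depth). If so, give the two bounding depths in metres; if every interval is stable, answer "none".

Evaluate Δρ/ρ₀ = −αΔT + βΔS across each adjacent pair:
  27–50 m: −αΔT+βΔS = −(1.8 × 10⁻⁴)(-2.8)+(7.1 × 10⁻⁴)(+1.69) = 1.7 × 10⁻³ → stable
  50–125 m: −αΔT+βΔS = −(1.8 × 10⁻⁴)(+6.8)+(7.1 × 10⁻⁴)(+1.83) = 7.5 × 10⁻⁵ → stable
  125–235 m: −αΔT+βΔS = −(1.8 × 10⁻⁴)(-7.8)+(7.1 × 10⁻⁴)(+1.69) = 2.6 × 10⁻³ → stable
Every interval has Δρ > 0: the column is stably stratified throughout.

none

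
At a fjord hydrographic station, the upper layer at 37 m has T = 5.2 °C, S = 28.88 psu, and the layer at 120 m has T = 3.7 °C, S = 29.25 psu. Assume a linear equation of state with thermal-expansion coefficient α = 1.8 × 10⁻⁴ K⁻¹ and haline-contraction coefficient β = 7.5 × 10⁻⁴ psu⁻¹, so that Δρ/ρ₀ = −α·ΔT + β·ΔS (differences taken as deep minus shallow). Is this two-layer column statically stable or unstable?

ΔT = 3.7 − 5.2 = -1.5 K and ΔS = 29.25 − 28.88 = +0.37 psu (deep − shallow).
−αΔT = 2.70 × 10⁻⁴; βΔS = 2.775 × 10⁻⁴; sum Δρ/ρ₀ = 5.475 × 10⁻⁴.
Δρ/ρ₀ > 0, so Δρ > 0: deeper water is denser → statically stable.

stable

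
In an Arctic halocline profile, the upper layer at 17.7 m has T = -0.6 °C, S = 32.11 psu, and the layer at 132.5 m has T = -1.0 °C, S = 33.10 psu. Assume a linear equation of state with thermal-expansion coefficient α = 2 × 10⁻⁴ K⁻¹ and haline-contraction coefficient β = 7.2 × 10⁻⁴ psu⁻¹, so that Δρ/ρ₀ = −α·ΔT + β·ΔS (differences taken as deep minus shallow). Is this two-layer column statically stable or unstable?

stable

ΔT = -1.0 − -0.6 = -0.4 K and ΔS = 33.10 − 32.11 = +0.99 psu (deep − shallow).
−αΔT = 8.00 × 10⁻⁵; βΔS = 7.128 × 10⁻⁴; sum Δρ/ρ₀ = 7.928 × 10⁻⁴.
Δρ/ρ₀ > 0, so Δρ > 0: deeper water is denser → statically stable.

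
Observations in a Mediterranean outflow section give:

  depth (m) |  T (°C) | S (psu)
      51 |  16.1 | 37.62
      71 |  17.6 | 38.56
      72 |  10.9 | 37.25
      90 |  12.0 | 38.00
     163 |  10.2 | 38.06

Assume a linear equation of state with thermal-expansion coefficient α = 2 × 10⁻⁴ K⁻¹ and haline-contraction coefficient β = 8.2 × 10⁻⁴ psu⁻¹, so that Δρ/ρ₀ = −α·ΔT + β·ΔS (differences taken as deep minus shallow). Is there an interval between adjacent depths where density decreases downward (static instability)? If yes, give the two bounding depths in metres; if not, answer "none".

Evaluate Δρ/ρ₀ = −αΔT + βΔS across each adjacent pair:
  51–71 m: −αΔT+βΔS = −(2 × 10⁻⁴)(+1.5)+(8.2 × 10⁻⁴)(+0.94) = 4.7 × 10⁻⁴ → stable
  71–72 m: −αΔT+βΔS = −(2 × 10⁻⁴)(-6.7)+(8.2 × 10⁻⁴)(-1.31) = 2.7 × 10⁻⁴ → stable
  72–90 m: −αΔT+βΔS = −(2 × 10⁻⁴)(+1.1)+(8.2 × 10⁻⁴)(+0.75) = 3.9 × 10⁻⁴ → stable
  90–163 m: −αΔT+βΔS = −(2 × 10⁻⁴)(-1.8)+(8.2 × 10⁻⁴)(+0.06) = 4.1 × 10⁻⁴ → stable
Every interval has Δρ > 0: the column is stably stratified throughout.

none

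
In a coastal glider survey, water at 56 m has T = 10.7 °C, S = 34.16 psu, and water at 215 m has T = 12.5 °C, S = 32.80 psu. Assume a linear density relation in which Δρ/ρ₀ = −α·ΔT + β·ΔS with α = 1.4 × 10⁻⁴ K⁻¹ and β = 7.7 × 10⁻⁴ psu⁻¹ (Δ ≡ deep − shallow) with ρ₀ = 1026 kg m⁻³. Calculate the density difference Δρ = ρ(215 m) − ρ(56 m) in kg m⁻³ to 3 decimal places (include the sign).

-1.333 kg m⁻³

ΔT = +1.8 K, ΔS = -1.36 psu (deep − shallow).
Δρ/ρ₀ = −(1.4 × 10⁻⁴)(+1.8) + (7.7 × 10⁻⁴)(-1.36) = -1.2992 × 10⁻³.
Δρ = 1026 × (-1.2992 × 10⁻³) = -1.333 kg m⁻³.
Negative Δρ: lighter below, statically unstable.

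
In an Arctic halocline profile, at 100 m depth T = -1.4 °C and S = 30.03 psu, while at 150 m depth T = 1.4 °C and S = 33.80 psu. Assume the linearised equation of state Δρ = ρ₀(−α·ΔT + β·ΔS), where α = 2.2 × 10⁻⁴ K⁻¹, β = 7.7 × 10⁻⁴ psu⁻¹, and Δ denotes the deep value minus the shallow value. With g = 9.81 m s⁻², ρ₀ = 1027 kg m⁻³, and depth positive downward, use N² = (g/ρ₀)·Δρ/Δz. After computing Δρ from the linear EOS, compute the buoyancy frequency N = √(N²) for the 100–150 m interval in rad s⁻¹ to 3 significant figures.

0.0212 rad s⁻¹

ΔT = +2.8 K, ΔS = +3.77 psu (deep − shallow).
Δρ/ρ₀ = −αΔT + βΔS = -6.16 × 10⁻⁴ + 2.9029 × 10⁻³ = 2.2869 × 10⁻³, so Δρ ≈ 2.349 kg m⁻³.
N² = (g/ρ₀)·Δρ/Δz = g·(Δρ/ρ₀)/Δz = 9.81 × 2.2869 × 10⁻³ / 50 = 4.4869 × 10⁻⁴ s⁻².
N = √(4.4869 × 10⁻⁴) = 0.021182 rad s⁻¹ ≈ 0.0212 rad s⁻¹.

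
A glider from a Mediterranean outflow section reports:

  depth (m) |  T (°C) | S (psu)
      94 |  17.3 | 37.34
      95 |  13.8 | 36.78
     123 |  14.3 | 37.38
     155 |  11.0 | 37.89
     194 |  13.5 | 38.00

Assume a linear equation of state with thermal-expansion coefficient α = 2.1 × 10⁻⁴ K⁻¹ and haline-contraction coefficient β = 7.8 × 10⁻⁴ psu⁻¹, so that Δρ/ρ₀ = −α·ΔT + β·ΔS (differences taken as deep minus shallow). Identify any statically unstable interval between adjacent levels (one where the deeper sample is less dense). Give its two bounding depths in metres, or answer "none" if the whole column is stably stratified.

Evaluate Δρ/ρ₀ = −αΔT + βΔS across each adjacent pair:
  94–95 m: −αΔT+βΔS = −(2.1 × 10⁻⁴)(-3.5)+(7.8 × 10⁻⁴)(-0.56) = 3.0 × 10⁻⁴ → stable
  95–123 m: −αΔT+βΔS = −(2.1 × 10⁻⁴)(+0.5)+(7.8 × 10⁻⁴)(+0.60) = 3.6 × 10⁻⁴ → stable
  123–155 m: −αΔT+βΔS = −(2.1 × 10⁻⁴)(-3.3)+(7.8 × 10⁻⁴)(+0.51) = 1.1 × 10⁻³ → stable
  155–194 m: −αΔT+βΔS = −(2.1 × 10⁻⁴)(+2.5)+(7.8 × 10⁻⁴)(+0.11) = -4.4 × 10⁻⁴ → UNSTABLE
The 155–194 m interval has Δρ < 0: lighter water underlies denser water.

155–194 m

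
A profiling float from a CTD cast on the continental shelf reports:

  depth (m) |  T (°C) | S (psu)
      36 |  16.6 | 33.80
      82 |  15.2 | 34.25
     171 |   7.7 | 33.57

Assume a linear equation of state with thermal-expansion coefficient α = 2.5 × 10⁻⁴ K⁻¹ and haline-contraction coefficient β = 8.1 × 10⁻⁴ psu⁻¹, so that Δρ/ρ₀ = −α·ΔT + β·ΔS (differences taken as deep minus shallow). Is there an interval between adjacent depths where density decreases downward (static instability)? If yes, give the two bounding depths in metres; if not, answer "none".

none

Evaluate Δρ/ρ₀ = −αΔT + βΔS across each adjacent pair:
  36–82 m: −αΔT+βΔS = −(2.5 × 10⁻⁴)(-1.4)+(8.1 × 10⁻⁴)(+0.45) = 7.1 × 10⁻⁴ → stable
  82–171 m: −αΔT+βΔS = −(2.5 × 10⁻⁴)(-7.5)+(8.1 × 10⁻⁴)(-0.68) = 1.3 × 10⁻³ → stable
Every interval has Δρ > 0: the column is stably stratified throughout.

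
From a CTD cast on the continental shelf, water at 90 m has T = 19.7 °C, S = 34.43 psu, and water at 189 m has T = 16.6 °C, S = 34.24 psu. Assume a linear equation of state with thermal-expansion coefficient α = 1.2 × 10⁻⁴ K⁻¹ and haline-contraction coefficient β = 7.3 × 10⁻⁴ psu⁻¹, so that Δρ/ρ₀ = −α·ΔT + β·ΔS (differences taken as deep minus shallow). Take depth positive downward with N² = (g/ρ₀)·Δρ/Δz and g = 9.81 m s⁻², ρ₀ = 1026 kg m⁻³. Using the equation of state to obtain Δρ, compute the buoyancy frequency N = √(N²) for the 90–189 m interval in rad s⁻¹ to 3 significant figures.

ΔT = -3.1 K, ΔS = -0.19 psu (deep − shallow).
Δρ/ρ₀ = −αΔT + βΔS = 3.72 × 10⁻⁴ − 1.387 × 10⁻⁴ = 2.333 × 10⁻⁴, so Δρ ≈ 0.2394 kg m⁻³.
N² = (g/ρ₀)·Δρ/Δz = g·(Δρ/ρ₀)/Δz = 9.81 × 2.333 × 10⁻⁴ / 99 = 2.3118 × 10⁻⁵ s⁻².
N = √(2.3118 × 10⁻⁵) = 4.8081 × 10⁻³ rad s⁻¹ ≈ 4.81 × 10⁻³ rad s⁻¹.

4.81 × 10⁻³ rad s⁻¹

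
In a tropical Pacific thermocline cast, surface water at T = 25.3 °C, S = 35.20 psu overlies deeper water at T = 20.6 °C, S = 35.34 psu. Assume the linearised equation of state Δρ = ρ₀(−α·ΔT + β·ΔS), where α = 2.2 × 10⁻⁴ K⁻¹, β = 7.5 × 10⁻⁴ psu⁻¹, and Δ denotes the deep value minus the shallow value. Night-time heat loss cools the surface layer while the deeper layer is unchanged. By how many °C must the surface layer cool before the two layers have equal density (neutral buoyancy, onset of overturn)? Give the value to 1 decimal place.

Neutral buoyancy requires Δρ = 0, i.e. −α(T_deep − T_surf′) + β(S_deep − S_surf) = 0.
T_surf′ = T_deep − (β/α)·ΔS = 20.6 − (7.5 × 10⁻⁴/2.2 × 10⁻⁴)·(+0.14) = 20.123 °C.
Cooling required: 25.3 − (20.123) = 5.177 °C.

5.2 °C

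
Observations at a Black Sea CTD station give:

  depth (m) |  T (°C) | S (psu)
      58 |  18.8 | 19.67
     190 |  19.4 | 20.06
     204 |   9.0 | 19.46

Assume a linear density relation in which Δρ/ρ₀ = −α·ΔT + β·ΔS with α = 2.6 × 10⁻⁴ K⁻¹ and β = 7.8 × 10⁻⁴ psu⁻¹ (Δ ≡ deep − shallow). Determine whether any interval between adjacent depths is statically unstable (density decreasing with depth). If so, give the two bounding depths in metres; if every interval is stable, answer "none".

none

Evaluate Δρ/ρ₀ = −αΔT + βΔS across each adjacent pair:
  58–190 m: −αΔT+βΔS = −(2.6 × 10⁻⁴)(+0.6)+(7.8 × 10⁻⁴)(+0.39) = 1.5 × 10⁻⁴ → stable
  190–204 m: −αΔT+βΔS = −(2.6 × 10⁻⁴)(-10.4)+(7.8 × 10⁻⁴)(-0.60) = 2.2 × 10⁻³ → stable
Every interval has Δρ > 0: the column is stably stratified throughout.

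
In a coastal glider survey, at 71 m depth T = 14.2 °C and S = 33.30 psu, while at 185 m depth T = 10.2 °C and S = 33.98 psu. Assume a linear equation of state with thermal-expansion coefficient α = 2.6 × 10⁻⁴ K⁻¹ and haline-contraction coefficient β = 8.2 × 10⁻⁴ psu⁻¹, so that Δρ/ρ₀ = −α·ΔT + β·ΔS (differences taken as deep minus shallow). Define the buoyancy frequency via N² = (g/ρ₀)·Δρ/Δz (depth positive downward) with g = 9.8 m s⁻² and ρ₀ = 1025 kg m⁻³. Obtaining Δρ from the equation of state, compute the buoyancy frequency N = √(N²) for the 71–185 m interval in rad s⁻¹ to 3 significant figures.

0.0117 rad s⁻¹

ΔT = -4.0 K, ΔS = +0.68 psu (deep − shallow).
Δρ/ρ₀ = −αΔT + βΔS = 1.04 × 10⁻³ + 5.576 × 10⁻⁴ = 1.5976 × 10⁻³, so Δρ ≈ 1.638 kg m⁻³.
N² = (g/ρ₀)·Δρ/Δz = g·(Δρ/ρ₀)/Δz = 9.8 × 1.5976 × 10⁻³ / 114 = 1.3734 × 10⁻⁴ s⁻².
N = √(1.3734 × 10⁻⁴) = 0.011719 rad s⁻¹ ≈ 0.0117 rad s⁻¹.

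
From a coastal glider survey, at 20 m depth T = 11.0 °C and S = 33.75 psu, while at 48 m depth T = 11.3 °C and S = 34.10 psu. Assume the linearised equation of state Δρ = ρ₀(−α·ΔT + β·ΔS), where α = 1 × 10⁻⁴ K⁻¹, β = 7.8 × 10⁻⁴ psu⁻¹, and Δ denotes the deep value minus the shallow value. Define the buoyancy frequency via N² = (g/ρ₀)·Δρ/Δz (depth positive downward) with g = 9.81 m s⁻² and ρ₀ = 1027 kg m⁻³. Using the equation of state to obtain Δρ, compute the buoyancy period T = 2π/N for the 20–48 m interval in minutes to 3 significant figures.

ΔT = +0.3 K, ΔS = +0.35 psu (deep − shallow).
Δρ/ρ₀ = −αΔT + βΔS = -3.00 × 10⁻⁵ + 2.73 × 10⁻⁴ = 2.43 × 10⁻⁴, so Δρ ≈ 0.2496 kg m⁻³.
N² = (g/ρ₀)·Δρ/Δz = g·(Δρ/ρ₀)/Δz = 9.81 × 2.43 × 10⁻⁴ / 28 = 8.5137 × 10⁻⁵ s⁻².
N = √(8.5137 × 10⁻⁵) = 9.2270 × 10⁻³ rad s⁻¹ → T = 2π/N = 680.96 s = 11.349 min ≈ 11.3 min.

11.3 min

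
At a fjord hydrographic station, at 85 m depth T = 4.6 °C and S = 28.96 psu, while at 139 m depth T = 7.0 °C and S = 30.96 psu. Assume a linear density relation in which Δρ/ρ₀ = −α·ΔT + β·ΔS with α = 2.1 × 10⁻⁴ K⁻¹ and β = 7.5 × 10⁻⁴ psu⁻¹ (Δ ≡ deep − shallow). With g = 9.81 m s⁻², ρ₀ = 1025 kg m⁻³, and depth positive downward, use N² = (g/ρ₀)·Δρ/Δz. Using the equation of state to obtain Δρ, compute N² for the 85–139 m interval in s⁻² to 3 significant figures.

1.81 × 10⁻⁴ s⁻²

ΔT = +2.4 K, ΔS = +2.00 psu (deep − shallow).
Δρ/ρ₀ = −αΔT + βΔS = -5.04 × 10⁻⁴ + 1.50 × 10⁻³ = 9.96 × 10⁻⁴, so Δρ ≈ 1.021 kg m⁻³.
N² = (g/ρ₀)·Δρ/Δz = g·(Δρ/ρ₀)/Δz = 9.81 × 9.96 × 10⁻⁴ / 54 = 1.8094 × 10⁻⁴ s⁻² ≈ 1.81 × 10⁻⁴ s⁻².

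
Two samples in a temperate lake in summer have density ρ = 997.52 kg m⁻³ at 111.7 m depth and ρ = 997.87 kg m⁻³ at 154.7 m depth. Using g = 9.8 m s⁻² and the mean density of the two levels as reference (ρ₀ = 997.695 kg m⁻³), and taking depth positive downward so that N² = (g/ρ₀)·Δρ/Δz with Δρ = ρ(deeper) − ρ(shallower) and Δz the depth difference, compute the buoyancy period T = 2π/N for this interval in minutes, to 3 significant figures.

11.7 min

Δρ = 997.87 − 997.52 = 0.35 kg m⁻³ over Δz = 154.7 − 111.7 = 43 m.
N² = (9.8/997.695) × (0.35/43) = 7.9952 × 10⁻⁵ s⁻².
N = √(7.9952 × 10⁻⁵) = 8.9416 × 10⁻³ rad s⁻¹, so T = 2π/N = 702.69 s = 11.712 min ≈ 11.7 min.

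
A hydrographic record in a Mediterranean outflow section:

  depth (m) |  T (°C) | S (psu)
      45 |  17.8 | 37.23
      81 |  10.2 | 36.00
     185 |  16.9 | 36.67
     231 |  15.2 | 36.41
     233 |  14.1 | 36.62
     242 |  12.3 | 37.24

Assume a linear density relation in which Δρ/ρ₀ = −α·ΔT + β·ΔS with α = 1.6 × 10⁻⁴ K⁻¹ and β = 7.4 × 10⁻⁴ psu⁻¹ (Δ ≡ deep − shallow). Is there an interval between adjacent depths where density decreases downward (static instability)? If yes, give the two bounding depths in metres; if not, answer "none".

81–185 m

Evaluate Δρ/ρ₀ = −αΔT + βΔS across each adjacent pair:
  45–81 m: −αΔT+βΔS = −(1.6 × 10⁻⁴)(-7.6)+(7.4 × 10⁻⁴)(-1.23) = 3.1 × 10⁻⁴ → stable
  81–185 m: −αΔT+βΔS = −(1.6 × 10⁻⁴)(+6.7)+(7.4 × 10⁻⁴)(+0.67) = -5.8 × 10⁻⁴ → UNSTABLE
  185–231 m: −αΔT+βΔS = −(1.6 × 10⁻⁴)(-1.7)+(7.4 × 10⁻⁴)(-0.26) = 8.0 × 10⁻⁵ → stable
  231–233 m: −αΔT+βΔS = −(1.6 × 10⁻⁴)(-1.1)+(7.4 × 10⁻⁴)(+0.21) = 3.3 × 10⁻⁴ → stable
  233–242 m: −αΔT+βΔS = −(1.6 × 10⁻⁴)(-1.8)+(7.4 × 10⁻⁴)(+0.62) = 7.5 × 10⁻⁴ → stable
The 81–185 m interval has Δρ < 0: lighter water underlies denser water.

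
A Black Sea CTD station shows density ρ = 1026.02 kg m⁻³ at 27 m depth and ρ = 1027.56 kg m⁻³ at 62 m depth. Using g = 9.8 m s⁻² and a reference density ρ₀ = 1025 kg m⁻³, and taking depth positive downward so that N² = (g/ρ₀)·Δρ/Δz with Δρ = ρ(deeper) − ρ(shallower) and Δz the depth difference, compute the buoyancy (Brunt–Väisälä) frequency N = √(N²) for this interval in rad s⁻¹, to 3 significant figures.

0.0205 rad s⁻¹

Δρ = 1027.56 − 1026.02 = 1.54 kg m⁻³ over Δz = 62 − 27 = 35 m.
N² = (9.8/1025) × (1.54/35) = 4.2068 × 10⁻⁴ s⁻².
N = √(4.2068 × 10⁻⁴) = 0.020510 rad s⁻¹ ≈ 0.0205 rad s⁻¹.
N² > 0, so the interval is statically stable.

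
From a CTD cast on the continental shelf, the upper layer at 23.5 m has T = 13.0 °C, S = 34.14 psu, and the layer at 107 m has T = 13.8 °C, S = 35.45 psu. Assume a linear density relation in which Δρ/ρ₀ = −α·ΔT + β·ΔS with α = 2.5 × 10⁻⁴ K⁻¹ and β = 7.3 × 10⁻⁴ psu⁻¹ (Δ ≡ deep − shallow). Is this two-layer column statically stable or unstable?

ΔT = 13.8 − 13.0 = +0.8 K and ΔS = 35.45 − 34.14 = +1.31 psu (deep − shallow).
−αΔT = -2.00 × 10⁻⁴; βΔS = 9.563 × 10⁻⁴; sum Δρ/ρ₀ = 7.563 × 10⁻⁴.
Δρ/ρ₀ > 0, so Δρ > 0: deeper water is denser → statically stable.

stable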